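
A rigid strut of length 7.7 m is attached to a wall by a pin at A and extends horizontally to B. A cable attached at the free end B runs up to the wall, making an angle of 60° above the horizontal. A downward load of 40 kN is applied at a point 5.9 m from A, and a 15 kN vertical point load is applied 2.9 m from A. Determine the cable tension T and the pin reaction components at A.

ΣM about A: T·sin60°·7.7 − 40·5.9 − 15·2.9 = 0 → T = 279.5/(7.7·0.866025) = 41.9141 ≈ 41.91 kN.
ΣF_x = 0: A_x − T·cos60° = 0 → A_x = 41.9141 × 0.5 = 20.96 kN.
ΣF_y = 0: A_y + T·sin60° − 40 − 15 = 0 → A_y = 55 − 41.9141 × 0.866025 = 18.70 kN.

T = 41.91 kN, A_x = 20.96 kN, A_y = 18.70 kN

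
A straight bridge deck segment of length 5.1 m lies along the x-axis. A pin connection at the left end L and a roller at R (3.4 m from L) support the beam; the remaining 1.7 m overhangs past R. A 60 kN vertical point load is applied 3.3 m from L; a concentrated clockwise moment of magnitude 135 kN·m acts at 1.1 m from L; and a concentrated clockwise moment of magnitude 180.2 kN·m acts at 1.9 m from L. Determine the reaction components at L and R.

L_x = 0, L_y = -90.94 kN, R_y = 150.9 kN

Taking moments about L: R_y·3.4 − 60·3.3 − 135 − 180.2 = 0 → R_y = 513.2/3.4 = 150.941 ≈ 150.9 kN.
ΣF_y = 0: L_y + 150.941 − 60 = 0 → L_y = -90.94 kN.
ΣF_x = 0: no horizontal applied forces, so L_x = 0.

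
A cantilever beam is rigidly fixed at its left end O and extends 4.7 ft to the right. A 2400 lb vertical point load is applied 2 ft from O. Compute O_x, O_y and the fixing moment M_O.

O_x = 0, O_y = 2400 lb, M_O = 4800 lb·ft

ΣF_x = 0: O_x = 0.
ΣF_y = 0: O_y − 2400 = 0 → O_y = 2400 lb.
ΣM about O: M_O − 2400·2 = 0 → M_O = 4800 lb·ft.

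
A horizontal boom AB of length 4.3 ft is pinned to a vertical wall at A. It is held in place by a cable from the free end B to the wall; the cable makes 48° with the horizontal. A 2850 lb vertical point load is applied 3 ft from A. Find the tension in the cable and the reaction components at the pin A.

T = 2676 lb, A_x = 1790 lb, A_y = 861.6 lb

ΣM about A: T·sin48°·4.3 − 2850·3 = 0 → T = 8550/(4.3·0.743145) = 2675.62 ≈ 2676 lb.
ΣF_x = 0: A_x − T·cos48° = 0 → A_x = 2675.62 × 0.669131 = 1790 lb.
ΣF_y = 0: A_y + T·sin48° − 2850 = 0 → A_y = 2850 − 2675.62 × 0.743145 = 861.6 lb.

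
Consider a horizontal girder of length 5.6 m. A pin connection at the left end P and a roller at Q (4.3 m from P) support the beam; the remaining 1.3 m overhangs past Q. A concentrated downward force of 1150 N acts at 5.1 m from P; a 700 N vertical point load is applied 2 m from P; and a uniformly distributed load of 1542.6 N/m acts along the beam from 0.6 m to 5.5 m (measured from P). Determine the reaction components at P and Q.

Resultant of the distributed load: 1542.6 × 4.9 = 7558.74 N at 3.05 m from P.
Moments about P: Q_y·4.3 − 1150·5.1 − 700·2 − (1542.6·4.9)·3.05 = 0 → Q_y = 30319.157/4.3 = 7050.97 ≈ 7051 N.
ΣF_y = 0: P_y + 7050.97 − 1150 − 700 − 1542.6·4.9 = 0 → P_y = 2358 N.
ΣF_x = 0: no horizontal applied forces, so P_x = 0.

P_x = 0, P_y = 2358 N, Q_y = 7051 N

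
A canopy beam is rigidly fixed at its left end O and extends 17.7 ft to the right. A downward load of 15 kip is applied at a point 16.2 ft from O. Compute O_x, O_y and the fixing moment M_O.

O_x = 0, O_y = 15.00 kip, M_O = 243.0 kip·ft

ΣF_x = 0: O_x = 0.
ΣF_y = 0: O_y − 15 = 0 → O_y = 15.00 kip.
ΣM about O: M_O − 15·16.2 = 0 → M_O = 243.0 kip·ft.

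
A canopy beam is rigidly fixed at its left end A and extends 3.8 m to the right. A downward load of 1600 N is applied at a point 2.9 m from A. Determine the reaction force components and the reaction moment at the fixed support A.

ΣF_x = 0: A_x = 0.
ΣF_y = 0: A_y − 1600 = 0 → A_y = 1600 N.
ΣM about A: M_A − 1600·2.9 = 0 → M_A = 4640 N·m.

A_x = 0, A_y = 1600 N, M_A = 4640 N·m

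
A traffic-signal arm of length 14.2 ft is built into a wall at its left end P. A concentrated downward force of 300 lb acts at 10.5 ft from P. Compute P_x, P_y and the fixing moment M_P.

ΣF_x = 0: P_x = 0.
ΣF_y = 0: P_y − 300 = 0 → P_y = 300.0 lb.
ΣM about P: M_P − 300·10.5 = 0 → M_P = 3150 lb·ft.

P_x = 0, P_y = 300.0 lb, M_P = 3150 lb·ft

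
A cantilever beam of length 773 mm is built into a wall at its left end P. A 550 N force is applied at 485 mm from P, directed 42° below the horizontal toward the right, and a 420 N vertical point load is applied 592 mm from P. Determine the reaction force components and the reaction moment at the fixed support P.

ΣF_x = 0: P_x + 550·cos42° = 0 → P_x = -408.7 N.
ΣF_y = 0: P_y − 550·sin42° − 420 = 0 → P_y = 788.0 N.
ΣM about P: M_P − 550·sin42°·485 − 420·592 = 0 → M_P = 427100 N·mm.

P_x = -408.7 N, P_y = 788.0 N, M_P = 427100 N·mm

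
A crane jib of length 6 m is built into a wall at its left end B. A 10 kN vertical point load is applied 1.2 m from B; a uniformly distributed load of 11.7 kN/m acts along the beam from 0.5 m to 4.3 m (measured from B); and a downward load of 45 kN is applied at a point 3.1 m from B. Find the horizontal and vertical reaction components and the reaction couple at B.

B_x = 0, B_y = 99.46 kN, M_B = 258.2 kN·m

Resultant of the distributed load: 11.7 × 3.8 = 44.46 kN at 2.4 m from B.
ΣF_x = 0: B_x = 0.
ΣF_y = 0: B_y − 10 − 11.7·3.8 − 45 = 0 → B_y = 99.46 kN.
ΣM about B: M_B − 10·1.2 − (11.7·3.8)·2.4 − 45·3.1 = 0 → M_B = 258.2 kN·m.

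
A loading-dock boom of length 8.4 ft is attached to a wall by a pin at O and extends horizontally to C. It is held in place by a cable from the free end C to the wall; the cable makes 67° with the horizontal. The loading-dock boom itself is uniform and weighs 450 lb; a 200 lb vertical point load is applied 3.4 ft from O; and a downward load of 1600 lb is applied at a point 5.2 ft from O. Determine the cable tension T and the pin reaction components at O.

T = 1408 lb, O_x = 550.3 lb, O_y = 953.6 lb

ΣM about O: T·sin67°·8.4 − 450·4.2 − 200·3.4 − 1600·5.2 = 0 → T = 10890/(8.4·0.920505) = 1408.39 ≈ 1408 lb.
ΣF_x = 0: O_x − T·cos67° = 0 → O_x = 1408.39 × 0.390731 = 550.3 lb.
ΣF_y = 0: O_y + T·sin67° − 450 − 200 − 1600 = 0 → O_y = 2250 − 1408.39 × 0.920505 = 953.6 lb.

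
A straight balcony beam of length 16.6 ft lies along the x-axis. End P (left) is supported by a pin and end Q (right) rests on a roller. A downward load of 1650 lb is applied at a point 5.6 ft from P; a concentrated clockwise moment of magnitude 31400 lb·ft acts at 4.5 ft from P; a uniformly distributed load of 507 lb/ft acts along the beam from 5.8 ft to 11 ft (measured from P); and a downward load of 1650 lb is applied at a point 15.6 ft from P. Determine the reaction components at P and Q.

Resultant of the distributed load: 507 × 5.2 = 2636.4 lb at 8.4 ft from P.
Moments about P: Q_y·16.6 − 1650·5.6 − 31400 − (507·5.2)·8.4 − 1650·15.6 = 0 → Q_y = 88525.76/16.6 = 5332.88 ≈ 5333 lb.
ΣF_y = 0: P_y + 5332.88 − 1650 − 507·5.2 − 1650 = 0 → P_y = 603.5 lb.
ΣF_x = 0: no horizontal applied forces, so P_x = 0.

P_x = 0, P_y = 603.5 lb, Q_y = 5333 lb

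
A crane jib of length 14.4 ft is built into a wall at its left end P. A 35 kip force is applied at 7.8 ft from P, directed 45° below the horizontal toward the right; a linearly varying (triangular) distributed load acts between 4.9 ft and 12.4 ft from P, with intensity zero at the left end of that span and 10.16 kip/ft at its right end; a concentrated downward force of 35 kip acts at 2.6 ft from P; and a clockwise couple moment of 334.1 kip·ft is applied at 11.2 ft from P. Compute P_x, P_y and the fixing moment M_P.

Resultant of the triangular load: ½ × 10.16 × 7.5 = 38.1 kip, acting at 9.9 ft from P (one-third of the span from the peak).
ΣF_x = 0: P_x + 35·cos45° = 0 → P_x = -24.75 kip.
ΣF_y = 0: P_y − 35·sin45° − ½·10.16·7.5 − 35 = 0 → P_y = 97.85 kip.
ΣM about P: M_P − 35·sin45°·7.8 − (½·10.16·7.5)·9.9 − 35·2.6 − 334.1 = 0 → M_P = 995.3 kip·ft.

P_x = -24.75 kip, P_y = 97.85 kip, M_P = 995.3 kip·ft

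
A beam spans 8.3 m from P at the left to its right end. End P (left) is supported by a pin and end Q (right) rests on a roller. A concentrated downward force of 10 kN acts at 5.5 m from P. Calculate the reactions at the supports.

P_x = 0, P_y = 3.373 kN, Q_y = 6.627 kN

ΣM about P: Q_y·8.3 − 10·5.5 = 0 → Q_y = 55/8.3 = 6.62651 ≈ 6.627 kN.
ΣF_y = 0: P_y + 6.62651 − 10 = 0 → P_y = 3.373 kN.
ΣF_x = 0: no horizontal applied forces, so P_x = 0.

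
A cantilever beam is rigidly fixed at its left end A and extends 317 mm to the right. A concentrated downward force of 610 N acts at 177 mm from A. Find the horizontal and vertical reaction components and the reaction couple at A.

A_x = 0, A_y = 610.0 N, M_A = 108000 N·mm

ΣF_x = 0: A_x = 0.
ΣF_y = 0: A_y − 610 = 0 → A_y = 610.0 N.
ΣM about A: M_A − 610·177 = 0 → M_A = 108000 N·mm.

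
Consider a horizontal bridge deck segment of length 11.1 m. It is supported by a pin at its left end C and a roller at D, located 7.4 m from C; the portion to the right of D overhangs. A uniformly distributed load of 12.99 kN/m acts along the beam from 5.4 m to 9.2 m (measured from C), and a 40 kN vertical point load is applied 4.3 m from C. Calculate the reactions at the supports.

C_x = 0, C_y = 17.42 kN, D_y = 71.94 kN

Resultant of the distributed load: 12.99 × 3.8 = 49.362 kN at 7.3 m from C.
Moments about C: D_y·7.4 − (12.99·3.8)·7.3 − 40·4.3 = 0 → D_y = 532.3426/7.4 = 71.9382 ≈ 71.94 kN.
ΣF_y = 0: C_y + 71.9382 − 12.99·3.8 − 40 = 0 → C_y = 17.42 kN.
ΣF_x = 0: no horizontal applied forces, so C_x = 0.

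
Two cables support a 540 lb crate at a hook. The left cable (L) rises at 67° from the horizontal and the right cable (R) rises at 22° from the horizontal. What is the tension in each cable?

T_L = 500.8 lb, T_R = 211.0 lb

ΣF_x = 0: −T_L·cos67° + T_R·cos22° = 0 → T_R = 0.421417·T_L.
ΣF_y = 0: T_L·sin67° + T_R·sin22° = 540.
Substitute: T_L·(0.920505 + 0.421417·0.374607) = 540 → T_L = 500.755 ≈ 500.8 lb.
Then T_R = 0.421417 × 500.755 = 211.0 lb.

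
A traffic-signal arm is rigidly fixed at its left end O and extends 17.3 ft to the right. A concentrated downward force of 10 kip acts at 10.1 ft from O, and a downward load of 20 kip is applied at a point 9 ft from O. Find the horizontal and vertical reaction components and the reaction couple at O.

ΣF_x = 0: O_x = 0.
ΣF_y = 0: O_y − 10 − 20 = 0 → O_y = 30.00 kip.
ΣM about O: M_O − 10·10.1 − 20·9 = 0 → M_O = 281.0 kip·ft.

O_x = 0, O_y = 30.00 kip, M_O = 281.0 kip·ft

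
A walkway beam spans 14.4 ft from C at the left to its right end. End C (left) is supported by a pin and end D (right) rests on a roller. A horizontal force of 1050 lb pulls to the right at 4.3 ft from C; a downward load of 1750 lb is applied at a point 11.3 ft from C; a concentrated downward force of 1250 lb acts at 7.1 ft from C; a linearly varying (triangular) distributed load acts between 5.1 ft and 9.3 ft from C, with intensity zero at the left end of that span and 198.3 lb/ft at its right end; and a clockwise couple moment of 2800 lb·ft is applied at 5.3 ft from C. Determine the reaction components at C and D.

C_x = -1050 lb, C_y = 1004 lb, D_y = 2412 lb

Resultant of the triangular load: ½ × 198.3 × 4.2 = 416.43 lb, acting at 7.9 ft from C (one-third of the span from the peak).
ΣM about C: D_y·14.4 − 1750·11.3 − 1250·7.1 − (½·198.3·4.2)·7.9 − 2800 = 0 → D_y = 34739.797/14.4 = 2412.49 ≈ 2412 lb.
ΣF_y = 0: C_y + 2412.49 − 1750 − 1250 − ½·198.3·4.2 = 0 → C_y = 1004 lb.
ΣF_x = 0: C_x + 1050 = 0 → C_x = -1050 lb.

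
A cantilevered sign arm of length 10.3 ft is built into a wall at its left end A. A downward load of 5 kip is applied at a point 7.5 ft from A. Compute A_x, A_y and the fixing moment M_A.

A_x = 0, A_y = 5.000 kip, M_A = 37.50 kip·ft

ΣF_x = 0: A_x = 0.
ΣF_y = 0: A_y − 5 = 0 → A_y = 5.000 kip.
ΣM about A: M_A − 5·7.5 = 0 → M_A = 37.50 kip·ft.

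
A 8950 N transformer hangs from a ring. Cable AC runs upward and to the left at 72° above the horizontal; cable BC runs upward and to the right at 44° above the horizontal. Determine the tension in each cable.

T_AC = 7163 N, T_BC = 3077 N

ΣF_x = 0: −T_AC·cos72° + T_BC·cos44° = 0 → T_BC = 0.429584·T_AC.
ΣF_y = 0: T_AC·sin72° + T_BC·sin44° = 8950.
Substitute: T_AC·(0.951057 + 0.429584·0.694658) = 8950 → T_AC = 7163.03 ≈ 7163 N.
Then T_BC = 0.429584 × 7163.03 = 3077 N.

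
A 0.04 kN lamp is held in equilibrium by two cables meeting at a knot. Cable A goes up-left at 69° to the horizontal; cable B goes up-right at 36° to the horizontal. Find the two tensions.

ΣF_x = 0: −T_A·cos69° + T_B·cos36° = 0 → T_B = 0.442967·T_A.
ΣF_y = 0: T_A·sin69° + T_B·sin36° = 0.04.
Substitute: T_A·(0.93358 + 0.442967·0.587785) = 0.04 → T_A = 0.0335023 ≈ 0.03350 kN.
Then T_B = 0.442967 × 0.0335023 = 0.01484 kN.

T_A = 0.03350 kN, T_B = 0.01484 kN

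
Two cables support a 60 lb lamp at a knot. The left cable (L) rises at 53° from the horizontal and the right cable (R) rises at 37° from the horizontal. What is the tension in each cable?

T_L = 47.92 lb, T_R = 36.11 lb

ΣF_x = 0: −T_L·cos53° + T_R·cos37° = 0 → T_R = 0.753554·T_L.
ΣF_y = 0: T_L·sin53° + T_R·sin37° = 60.
Substitute: T_L·(0.798636 + 0.753554·0.601815) = 60 → T_L = 47.9181 ≈ 47.92 lb.
Then T_R = 0.753554 × 47.9181 = 36.11 lb.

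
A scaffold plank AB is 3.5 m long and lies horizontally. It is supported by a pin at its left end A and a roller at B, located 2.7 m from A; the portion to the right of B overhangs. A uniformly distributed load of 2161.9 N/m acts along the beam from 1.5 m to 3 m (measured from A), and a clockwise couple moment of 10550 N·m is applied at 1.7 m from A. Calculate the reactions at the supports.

Resultant of the distributed load: 2161.9 × 1.5 = 3242.85 N at 2.25 m from A.
Taking moments about A: B_y·2.7 − (2161.9·1.5)·2.25 − 10550 = 0 → B_y = 17846.4125/2.7 = 6609.78 ≈ 6610 N.
ΣF_y = 0: A_y + 6609.78 − 2161.9·1.5 = 0 → A_y = -3367 N.
ΣF_x = 0: no horizontal applied forces, so A_x = 0.

A_x = 0, A_y = -3367 N, B_y = 6610 N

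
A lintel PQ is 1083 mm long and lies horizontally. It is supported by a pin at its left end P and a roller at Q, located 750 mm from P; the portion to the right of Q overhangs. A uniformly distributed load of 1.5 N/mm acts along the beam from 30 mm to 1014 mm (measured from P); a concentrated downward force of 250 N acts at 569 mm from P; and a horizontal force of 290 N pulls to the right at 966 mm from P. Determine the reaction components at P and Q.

P_x = -290.0 N, P_y = 509.0 N, Q_y = 1217 N

Resultant of the distributed load: 1.5 × 984 = 1476 N at 522 mm from P.
ΣM about P: Q_y·750 − (1.5·984)·522 − 250·569 = 0 → Q_y = 912722/750 = 1216.96 ≈ 1217 N.
ΣF_y = 0: P_y + 1216.96 − 1.5·984 − 250 = 0 → P_y = 509.0 N.
ΣF_x = 0: P_x + 290 = 0 → P_x = -290.0 N.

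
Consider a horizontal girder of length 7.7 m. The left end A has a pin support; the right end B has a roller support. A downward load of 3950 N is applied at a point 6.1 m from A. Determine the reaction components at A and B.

A_x = 0, A_y = 820.8 N, B_y = 3129 N

Taking moments about A: B_y·7.7 − 3950·6.1 = 0 → B_y = 24095/7.7 = 3129.22 ≈ 3129 N.
ΣF_y = 0: A_y + 3129.22 − 3950 = 0 → A_y = 820.8 N.
ΣF_x = 0: no horizontal applied forces, so A_x = 0.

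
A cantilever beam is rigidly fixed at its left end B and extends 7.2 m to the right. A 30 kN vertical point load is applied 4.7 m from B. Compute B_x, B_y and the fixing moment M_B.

B_x = 0, B_y = 30.00 kN, M_B = 141.0 kN·m

ΣF_x = 0: B_x = 0.
ΣF_y = 0: B_y − 30 = 0 → B_y = 30.00 kN.
ΣM about B: M_B − 30·4.7 = 0 → M_B = 141.0 kN·m.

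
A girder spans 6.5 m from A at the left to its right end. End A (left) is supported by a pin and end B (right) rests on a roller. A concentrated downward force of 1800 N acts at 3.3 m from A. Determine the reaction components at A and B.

A_x = 0, A_y = 886.2 N, B_y = 913.8 N

Moments about A: B_y·6.5 − 1800·3.3 = 0 → B_y = 5940/6.5 = 913.846 ≈ 913.8 N.
ΣF_y = 0: A_y + 913.846 − 1800 = 0 → A_y = 886.2 N.
ΣF_x = 0: no horizontal applied forces, so A_x = 0.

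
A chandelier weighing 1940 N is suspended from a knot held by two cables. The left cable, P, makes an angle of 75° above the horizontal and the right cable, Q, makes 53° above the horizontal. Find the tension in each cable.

T_P = 1482 N, T_Q = 637.2 N

ΣF_x = 0: −T_P·cos75° + T_Q·cos53° = 0 → T_Q = 0.430064·T_P.
ΣF_y = 0: T_P·sin75° + T_Q·sin53° = 1940.
Substitute: T_P·(0.965926 + 0.430064·0.798636) = 1940 → T_P = 1481.61 ≈ 1482 N.
Then T_Q = 0.430064 × 1481.61 = 637.2 N.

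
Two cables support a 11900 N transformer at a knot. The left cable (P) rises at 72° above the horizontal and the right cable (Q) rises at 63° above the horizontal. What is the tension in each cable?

ΣF_x = 0: −T_P·cos72° + T_Q·cos63° = 0 → T_Q = 0.680668·T_P.
ΣF_y = 0: T_P·sin72° + T_Q·sin63° = 11900.
Substitute: T_P·(0.951057 + 0.680668·0.891007) = 11900 → T_P = 7640.27 ≈ 7640 N.
Then T_Q = 0.680668 × 7640.27 = 5200 N.

T_P = 7640 N, T_Q = 5200 N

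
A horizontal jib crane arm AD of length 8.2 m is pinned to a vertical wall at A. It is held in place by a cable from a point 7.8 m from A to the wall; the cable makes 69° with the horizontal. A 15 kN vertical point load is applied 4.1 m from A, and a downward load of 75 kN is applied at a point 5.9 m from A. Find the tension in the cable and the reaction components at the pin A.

ΣM about A: T·sin69°·7.8 − 15·4.1 − 75·5.9 = 0 → T = 504/(7.8·0.93358) = 69.2125 ≈ 69.21 kN.
ΣF_x = 0: A_x − T·cos69° = 0 → A_x = 69.2125 × 0.358368 = 24.80 kN.
ΣF_y = 0: A_y + T·sin69° − 15 − 75 = 0 → A_y = 90 − 69.2125 × 0.93358 = 25.38 kN.

T = 69.21 kN, A_x = 24.80 kN, A_y = 25.38 kN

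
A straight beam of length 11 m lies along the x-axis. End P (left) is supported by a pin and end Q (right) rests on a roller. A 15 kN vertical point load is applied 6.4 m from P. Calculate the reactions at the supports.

P_x = 0, P_y = 6.273 kN, Q_y = 8.727 kN

Moments about P: Q_y·11 − 15·6.4 = 0 → Q_y = 96/11 = 8.72727 ≈ 8.727 kN.
ΣF_y = 0: P_y + 8.72727 − 15 = 0 → P_y = 6.273 kN.
ΣF_x = 0: no horizontal applied forces, so P_x = 0.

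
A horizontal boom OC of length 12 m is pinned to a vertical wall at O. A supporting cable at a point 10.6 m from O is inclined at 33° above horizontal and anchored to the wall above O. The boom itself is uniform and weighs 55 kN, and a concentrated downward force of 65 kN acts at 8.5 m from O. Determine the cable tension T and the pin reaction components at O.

ΣM about O: T·sin33°·10.6 − 55·6 − 65·8.5 = 0 → T = 882.5/(10.6·0.544639) = 152.862 ≈ 152.9 kN.
ΣF_x = 0: O_x − T·cos33° = 0 → O_x = 152.862 × 0.838671 = 128.2 kN.
ΣF_y = 0: O_y + T·sin33° − 55 − 65 = 0 → O_y = 120 − 152.862 × 0.544639 = 36.75 kN.

T = 152.9 kN, O_x = 128.2 kN, O_y = 36.75 kN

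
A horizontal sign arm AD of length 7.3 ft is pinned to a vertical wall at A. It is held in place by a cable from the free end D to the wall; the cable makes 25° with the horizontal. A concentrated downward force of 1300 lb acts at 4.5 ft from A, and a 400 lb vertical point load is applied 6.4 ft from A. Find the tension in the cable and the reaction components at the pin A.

ΣM about A: T·sin25°·7.3 − 1300·4.5 − 400·6.4 = 0 → T = 8410/(7.3·0.422618) = 2726 lb.
ΣF_x = 0: A_x − T·cos25° = 0 → A_x = 2726 × 0.906308 = 2471 lb.
ΣF_y = 0: A_y + T·sin25° − 1300 − 400 = 0 → A_y = 1700 − 2726 × 0.422618 = 547.9 lb.

T = 2726 lb, A_x = 2471 lb, A_y = 547.9 lb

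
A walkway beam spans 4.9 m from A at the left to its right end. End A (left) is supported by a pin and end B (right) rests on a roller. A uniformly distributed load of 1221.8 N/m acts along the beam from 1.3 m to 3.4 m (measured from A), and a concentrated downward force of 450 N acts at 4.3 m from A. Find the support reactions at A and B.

Resultant of the distributed load: 1221.8 × 2.1 = 2565.78 N at 2.35 m from A.
ΣM about A: B_y·4.9 − (1221.8·2.1)·2.35 − 450·4.3 = 0 → B_y = 7964.583/4.9 = 1625.43 ≈ 1625 N.
ΣF_y = 0: A_y + 1625.43 − 1221.8·2.1 − 450 = 0 → A_y = 1390 N.
ΣF_x = 0: no horizontal applied forces, so A_x = 0.

A_x = 0, A_y = 1390 N, B_y = 1625 N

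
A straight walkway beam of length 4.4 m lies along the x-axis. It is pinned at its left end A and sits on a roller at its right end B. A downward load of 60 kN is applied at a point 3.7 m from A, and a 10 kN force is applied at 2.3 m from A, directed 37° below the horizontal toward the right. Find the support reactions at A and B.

A_x = -7.986 kN, A_y = 12.42 kN, B_y = 53.60 kN

Moments about A: B_y·4.4 − 60·3.7 − 10·sin37°·2.3 = 0 → B_y = 235.842/4.4 = 53.6005 ≈ 53.60 kN.
ΣF_y = 0: A_y + 53.6005 − 60 − 10·sin37° = 0 → A_y = 12.42 kN.
ΣF_x = 0: A_x + 10·cos37° = 0 → A_x = -7.986 kN.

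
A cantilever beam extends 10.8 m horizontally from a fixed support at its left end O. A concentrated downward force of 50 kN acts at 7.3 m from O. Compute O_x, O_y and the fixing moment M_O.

O_x = 0, O_y = 50.00 kN, M_O = 365.0 kN·m

ΣF_x = 0: O_x = 0.
ΣF_y = 0: O_y − 50 = 0 → O_y = 50.00 kN.
ΣM about O: M_O − 50·7.3 = 0 → M_O = 365.0 kN·m.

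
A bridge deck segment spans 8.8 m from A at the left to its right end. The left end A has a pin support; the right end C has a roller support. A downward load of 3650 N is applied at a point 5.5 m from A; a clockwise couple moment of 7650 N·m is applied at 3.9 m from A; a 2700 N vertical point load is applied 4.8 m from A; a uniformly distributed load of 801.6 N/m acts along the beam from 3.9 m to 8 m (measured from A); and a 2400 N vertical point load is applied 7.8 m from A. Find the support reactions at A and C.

Resultant of the distributed load: 801.6 × 4.1 = 3286.56 N at 5.95 m from A.
Taking moments about A: C_y·8.8 − 3650·5.5 − 7650 − 2700·4.8 − (801.6·4.1)·5.95 − 2400·7.8 = 0 → C_y = 78960.032/8.8 = 8972.73 ≈ 8973 N.
ΣF_y = 0: A_y + 8972.73 − 3650 − 2700 − 801.6·4.1 − 2400 = 0 → A_y = 3064 N.
ΣF_x = 0: no horizontal applied forces, so A_x = 0.

A_x = 0, A_y = 3064 N, C_y = 8973 N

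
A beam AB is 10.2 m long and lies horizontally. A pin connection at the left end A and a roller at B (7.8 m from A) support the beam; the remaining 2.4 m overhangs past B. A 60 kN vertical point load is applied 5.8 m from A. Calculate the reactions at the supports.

ΣM about A: B_y·7.8 − 60·5.8 = 0 → B_y = 348/7.8 = 44.6154 ≈ 44.62 kN.
ΣF_y = 0: A_y + 44.6154 − 60 = 0 → A_y = 15.38 kN.
ΣF_x = 0: no horizontal applied forces, so A_x = 0.

A_x = 0, A_y = 15.38 kN, B_y = 44.62 kN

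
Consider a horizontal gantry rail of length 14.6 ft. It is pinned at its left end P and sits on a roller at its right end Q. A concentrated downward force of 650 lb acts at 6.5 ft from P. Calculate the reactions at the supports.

P_x = 0, P_y = 360.6 lb, Q_y = 289.4 lb

ΣM about P: Q_y·14.6 − 650·6.5 = 0 → Q_y = 4225/14.6 = 289.384 ≈ 289.4 lb.
ΣF_y = 0: P_y + 289.384 − 650 = 0 → P_y = 360.6 lb.
ΣF_x = 0: no horizontal applied forces, so P_x = 0.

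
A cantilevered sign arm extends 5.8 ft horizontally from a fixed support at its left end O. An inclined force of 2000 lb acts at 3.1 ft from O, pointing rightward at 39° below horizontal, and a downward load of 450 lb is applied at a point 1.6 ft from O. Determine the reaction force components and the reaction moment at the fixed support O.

ΣF_x = 0: O_x + 2000·cos39° = 0 → O_x = -1554 lb.
ΣF_y = 0: O_y − 2000·sin39° − 450 = 0 → O_y = 1709 lb.
ΣM about O: M_O − 2000·sin39°·3.1 − 450·1.6 = 0 → M_O = 4622 lb·ft.

O_x = -1554 lb, O_y = 1709 lb, M_O = 4622 lb·ft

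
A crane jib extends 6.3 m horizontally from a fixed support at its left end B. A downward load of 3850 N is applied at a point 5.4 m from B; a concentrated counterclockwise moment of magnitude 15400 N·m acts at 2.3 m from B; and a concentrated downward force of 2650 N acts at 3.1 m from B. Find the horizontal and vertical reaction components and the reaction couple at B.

ΣF_x = 0: B_x = 0.
ΣF_y = 0: B_y − 3850 − 2650 = 0 → B_y = 6500 N.
ΣM about B: M_B − 3850·5.4 + 15400 − 2650·3.1 = 0 → M_B = 13600 N·m.

B_x = 0, B_y = 6500 N, M_B = 13600 N·m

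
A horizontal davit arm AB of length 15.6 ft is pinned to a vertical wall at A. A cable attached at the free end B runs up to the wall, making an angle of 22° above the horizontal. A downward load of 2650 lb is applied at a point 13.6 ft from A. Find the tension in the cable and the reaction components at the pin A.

ΣM about A: T·sin22°·15.6 − 2650·13.6 = 0 → T = 36040/(15.6·0.374607) = 6167.15 ≈ 6167 lb.
ΣF_x = 0: A_x − T·cos22° = 0 → A_x = 6167.15 × 0.927184 = 5718 lb.
ΣF_y = 0: A_y + T·sin22° − 2650 = 0 → A_y = 2650 − 6167.15 × 0.374607 = 339.7 lb.

T = 6167 lb, A_x = 5718 lb, A_y = 339.7 lb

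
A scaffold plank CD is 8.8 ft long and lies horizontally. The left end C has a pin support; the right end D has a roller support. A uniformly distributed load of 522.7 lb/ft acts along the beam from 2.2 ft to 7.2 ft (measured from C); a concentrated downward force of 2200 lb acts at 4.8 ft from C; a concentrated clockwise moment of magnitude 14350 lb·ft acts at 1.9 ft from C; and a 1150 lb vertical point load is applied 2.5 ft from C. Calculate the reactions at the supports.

C_x = 0, C_y = 1410 lb, D_y = 4553 lb

Resultant of the distributed load: 522.7 × 5 = 2613.5 lb at 4.7 ft from C.
Moments about C: D_y·8.8 − (522.7·5)·4.7 − 2200·4.8 − 14350 − 1150·2.5 = 0 → D_y = 40068.45/8.8 = 4553.23 ≈ 4553 lb.
ΣF_y = 0: C_y + 4553.23 − 522.7·5 − 2200 − 1150 = 0 → C_y = 1410 lb.
ΣF_x = 0: no horizontal applied forces, so C_x = 0.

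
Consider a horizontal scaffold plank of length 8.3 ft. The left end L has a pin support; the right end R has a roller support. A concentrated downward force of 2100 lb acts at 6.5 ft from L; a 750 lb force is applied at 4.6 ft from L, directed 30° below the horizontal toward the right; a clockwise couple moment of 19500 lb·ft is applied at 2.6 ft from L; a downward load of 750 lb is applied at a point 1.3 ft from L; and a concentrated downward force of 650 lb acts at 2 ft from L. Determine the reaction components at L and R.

Taking moments about L: R_y·8.3 − 2100·6.5 − 750·sin30°·4.6 − 19500 − 750·1.3 − 650·2 = 0 → R_y = 37150/8.3 = 4475.9 ≈ 4476 lb.
ΣF_y = 0: L_y + 4475.9 − 2100 − 750·sin30° − 750 − 650 = 0 → L_y = -600.9 lb.
ΣF_x = 0: L_x + 750·cos30° = 0 → L_x = -649.5 lb.

L_x = -649.5 lb, L_y = -600.9 lb, R_y = 4476 lb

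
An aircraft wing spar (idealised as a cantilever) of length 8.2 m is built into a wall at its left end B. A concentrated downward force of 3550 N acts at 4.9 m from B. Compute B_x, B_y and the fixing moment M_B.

B_x = 0, B_y = 3550 N, M_B = 17400 N·m

ΣF_x = 0: B_x = 0.
ΣF_y = 0: B_y − 3550 = 0 → B_y = 3550 N.
ΣM about B: M_B − 3550·4.9 = 0 → M_B = 17400 N·m.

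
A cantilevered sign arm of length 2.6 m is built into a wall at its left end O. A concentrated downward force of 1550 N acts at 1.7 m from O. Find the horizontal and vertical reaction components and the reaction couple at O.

O_x = 0, O_y = 1550 N, M_O = 2635 N·m

ΣF_x = 0: O_x = 0.
ΣF_y = 0: O_y − 1550 = 0 → O_y = 1550 N.
ΣM about O: M_O − 1550·1.7 = 0 → M_O = 2635 N·m.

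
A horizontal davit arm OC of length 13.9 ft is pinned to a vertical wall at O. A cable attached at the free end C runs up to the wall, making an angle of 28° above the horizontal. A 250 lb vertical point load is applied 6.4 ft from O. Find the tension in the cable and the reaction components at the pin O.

T = 245.2 lb, O_x = 216.5 lb, O_y = 134.9 lb

ΣM about O: T·sin28°·13.9 − 250·6.4 = 0 → T = 1600/(13.9·0.469472) = 245.186 ≈ 245.2 lb.
ΣF_x = 0: O_x − T·cos28° = 0 → O_x = 245.186 × 0.882948 = 216.5 lb.
ΣF_y = 0: O_y + T·sin28° − 250 = 0 → O_y = 250 − 245.186 × 0.469472 = 134.9 lb.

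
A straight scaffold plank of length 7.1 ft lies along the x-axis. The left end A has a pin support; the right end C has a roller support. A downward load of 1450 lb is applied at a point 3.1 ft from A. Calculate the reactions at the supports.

A_x = 0, A_y = 816.9 lb, C_y = 633.1 lb

Moments about A: C_y·7.1 − 1450·3.1 = 0 → C_y = 4495/7.1 = 633.099 ≈ 633.1 lb.
ΣF_y = 0: A_y + 633.099 − 1450 = 0 → A_y = 816.9 lb.
ΣF_x = 0: no horizontal applied forces, so A_x = 0.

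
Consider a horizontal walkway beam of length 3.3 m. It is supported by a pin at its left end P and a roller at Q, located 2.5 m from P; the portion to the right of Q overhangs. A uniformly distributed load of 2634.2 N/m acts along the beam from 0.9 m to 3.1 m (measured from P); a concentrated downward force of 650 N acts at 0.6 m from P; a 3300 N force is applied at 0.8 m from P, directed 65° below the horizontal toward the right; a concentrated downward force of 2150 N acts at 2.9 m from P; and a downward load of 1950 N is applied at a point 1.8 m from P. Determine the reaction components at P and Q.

Resultant of the distributed load: 2634.2 × 2.2 = 5795.24 N at 2 m from P.
Moments about P: Q_y·2.5 − (2634.2·2.2)·2 − 650·0.6 − 3300·sin65°·0.8 − 2150·2.9 − 1950·1.8 = 0 → Q_y = 24118.1/2.5 = 9647.24 ≈ 9647 N.
ΣF_y = 0: P_y + 9647.24 − 2634.2·2.2 − 650 − 3300·sin65° − 2150 − 1950 = 0 → P_y = 3889 N.
ΣF_x = 0: P_x + 3300·cos65° = 0 → P_x = -1395 N.

P_x = -1395 N, P_y = 3889 N, Q_y = 9647 N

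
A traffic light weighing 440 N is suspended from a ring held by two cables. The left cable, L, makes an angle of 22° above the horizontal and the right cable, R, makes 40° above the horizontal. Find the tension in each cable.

ΣF_x = 0: −T_L·cos22° + T_R·cos40° = 0 → T_R = 1.21035·T_L.
ΣF_y = 0: T_L·sin22° + T_R·sin40° = 440.
Substitute: T_L·(0.374607 + 1.21035·0.642788) = 440 → T_L = 381.744 ≈ 381.7 N.
Then T_R = 1.21035 × 381.744 = 462.0 N.

T_L = 381.7 N, T_R = 462.0 N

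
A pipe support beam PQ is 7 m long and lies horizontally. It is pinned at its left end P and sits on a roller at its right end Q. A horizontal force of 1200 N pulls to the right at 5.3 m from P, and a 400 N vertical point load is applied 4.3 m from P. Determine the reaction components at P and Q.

Moments about P: Q_y·7 − 400·4.3 = 0 → Q_y = 1720/7 = 245.714 ≈ 245.7 N.
ΣF_y = 0: P_y + 245.714 − 400 = 0 → P_y = 154.3 N.
ΣF_x = 0: P_x + 1200 = 0 → P_x = -1200 N.

P_x = -1200 N, P_y = 154.3 N, Q_y = 245.7 N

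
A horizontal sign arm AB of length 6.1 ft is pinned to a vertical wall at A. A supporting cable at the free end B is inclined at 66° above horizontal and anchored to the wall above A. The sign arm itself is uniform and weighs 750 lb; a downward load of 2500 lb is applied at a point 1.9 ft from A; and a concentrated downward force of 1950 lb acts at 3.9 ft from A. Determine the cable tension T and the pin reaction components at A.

ΣM about A: T·sin66°·6.1 − 750·3.05 − 2500·1.9 − 1950·3.9 = 0 → T = 14642.5/(6.1·0.913545) = 2627.58 ≈ 2628 lb.
ΣF_x = 0: A_x − T·cos66° = 0 → A_x = 2627.58 × 0.406737 = 1069 lb.
ΣF_y = 0: A_y + T·sin66° − 750 − 2500 − 1950 = 0 → A_y = 5200 − 2627.58 × 0.913545 = 2800 lb.

T = 2628 lb, A_x = 1069 lb, A_y = 2800 lb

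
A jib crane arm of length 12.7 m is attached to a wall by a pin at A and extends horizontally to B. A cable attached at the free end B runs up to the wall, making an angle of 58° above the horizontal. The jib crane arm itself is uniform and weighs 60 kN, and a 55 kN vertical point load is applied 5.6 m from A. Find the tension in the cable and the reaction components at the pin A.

T = 63.97 kN, A_x = 33.90 kN, A_y = 60.75 kN

ΣM about A: T·sin58°·12.7 − 60·6.35 − 55·5.6 = 0 → T = 689/(12.7·0.848048) = 63.9728 ≈ 63.97 kN.
ΣF_x = 0: A_x − T·cos58° = 0 → A_x = 63.9728 × 0.529919 = 33.90 kN.
ΣF_y = 0: A_y + T·sin58° − 60 − 55 = 0 → A_y = 115 − 63.9728 × 0.848048 = 60.75 kN.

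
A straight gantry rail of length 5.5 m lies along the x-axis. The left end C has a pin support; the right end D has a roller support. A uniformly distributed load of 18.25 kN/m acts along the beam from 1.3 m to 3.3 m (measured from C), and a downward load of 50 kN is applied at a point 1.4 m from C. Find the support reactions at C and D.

C_x = 0, C_y = 58.51 kN, D_y = 27.99 kN

Resultant of the distributed load: 18.25 × 2 = 36.5 kN at 2.3 m from C.
Moments about C: D_y·5.5 − (18.25·2)·2.3 − 50·1.4 = 0 → D_y = 153.95/5.5 = 27.9909 ≈ 27.99 kN.
ΣF_y = 0: C_y + 27.9909 − 18.25·2 − 50 = 0 → C_y = 58.51 kN.
ΣF_x = 0: no horizontal applied forces, so C_x = 0.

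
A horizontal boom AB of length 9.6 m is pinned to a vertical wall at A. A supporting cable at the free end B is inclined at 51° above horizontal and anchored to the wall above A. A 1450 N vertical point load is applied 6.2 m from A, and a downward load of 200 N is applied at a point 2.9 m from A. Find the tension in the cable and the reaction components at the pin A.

ΣM about A: T·sin51°·9.6 − 1450·6.2 − 200·2.9 = 0 → T = 9570/(9.6·0.777146) = 1282.74 ≈ 1283 N.
ΣF_x = 0: A_x − T·cos51° = 0 → A_x = 1282.74 × 0.62932 = 807.3 N.
ΣF_y = 0: A_y + T·sin51° − 1450 − 200 = 0 → A_y = 1650 − 1282.74 × 0.777146 = 653.1 N.

T = 1283 N, A_x = 807.3 N, A_y = 653.1 N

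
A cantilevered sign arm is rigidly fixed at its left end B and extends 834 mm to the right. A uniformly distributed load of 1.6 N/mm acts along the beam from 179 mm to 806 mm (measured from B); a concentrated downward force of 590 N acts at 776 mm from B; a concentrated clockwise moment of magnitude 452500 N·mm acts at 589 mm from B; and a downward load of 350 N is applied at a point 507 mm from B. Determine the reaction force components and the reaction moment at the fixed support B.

Resultant of the distributed load: 1.6 × 627 = 1003.2 N at 492.5 mm from B.
ΣF_x = 0: B_x = 0.
ΣF_y = 0: B_y − 1.6·627 − 590 − 350 = 0 → B_y = 1943 N.
ΣM about B: M_B − (1.6·627)·492.5 − 590·776 − 452500 − 350·507 = 0 → M_B = 1582000 N·mm.

B_x = 0, B_y = 1943 N, M_B = 1582000 N·mm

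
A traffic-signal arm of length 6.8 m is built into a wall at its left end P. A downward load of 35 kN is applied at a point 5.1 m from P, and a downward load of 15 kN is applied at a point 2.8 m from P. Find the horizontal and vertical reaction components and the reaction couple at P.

P_x = 0, P_y = 50.00 kN, M_P = 220.5 kN·m

ΣF_x = 0: P_x = 0.
ΣF_y = 0: P_y − 35 − 15 = 0 → P_y = 50.00 kN.
ΣM about P: M_P − 35·5.1 − 15·2.8 = 0 → M_P = 220.5 kN·m.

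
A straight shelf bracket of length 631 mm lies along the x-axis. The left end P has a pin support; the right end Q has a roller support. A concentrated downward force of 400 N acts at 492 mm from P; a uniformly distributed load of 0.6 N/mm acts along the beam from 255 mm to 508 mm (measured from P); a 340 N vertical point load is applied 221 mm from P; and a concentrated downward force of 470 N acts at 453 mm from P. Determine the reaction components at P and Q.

Resultant of the distributed load: 0.6 × 253 = 151.8 N at 381.5 mm from P.
Taking moments about P: Q_y·631 − 400·492 − (0.6·253)·381.5 − 340·221 − 470·453 = 0 → Q_y = 542761.7/631 = 860.161 ≈ 860.2 N.
ΣF_y = 0: P_y + 860.161 − 400 − 0.6·253 − 340 − 470 = 0 → P_y = 501.6 N.
ΣF_x = 0: no horizontal applied forces, so P_x = 0.

P_x = 0, P_y = 501.6 N, Q_y = 860.2 N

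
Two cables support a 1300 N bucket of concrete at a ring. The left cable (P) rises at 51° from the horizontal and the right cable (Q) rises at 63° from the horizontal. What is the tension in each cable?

T_P = 646.0 N, T_Q = 895.5 N

ΣF_x = 0: −T_P·cos51° + T_Q·cos63° = 0 → T_Q = 1.3862·T_P.
ΣF_y = 0: T_P·sin51° + T_Q·sin63° = 1300.
Substitute: T_P·(0.777146 + 1.3862·0.891007) = 1300 → T_P = 646.04 ≈ 646.0 N.
Then T_Q = 1.3862 × 646.04 = 895.5 N.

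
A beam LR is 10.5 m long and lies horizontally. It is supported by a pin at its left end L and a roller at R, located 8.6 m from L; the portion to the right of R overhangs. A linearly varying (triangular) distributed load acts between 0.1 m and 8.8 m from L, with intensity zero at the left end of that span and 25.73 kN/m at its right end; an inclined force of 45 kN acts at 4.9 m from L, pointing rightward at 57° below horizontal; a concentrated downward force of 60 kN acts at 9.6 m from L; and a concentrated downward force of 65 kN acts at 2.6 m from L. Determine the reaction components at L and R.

Resultant of the triangular load: ½ × 25.73 × 8.7 = 111.9255 kN, acting at 5.9 m from L (one-third of the span from the peak).
ΣM about L: R_y·8.6 − (½·25.73·8.7)·5.9 − 45·sin57°·4.9 − 60·9.6 − 65·2.6 = 0 → R_y = 1590.29/8.6 = 184.917 ≈ 184.9 kN.
ΣF_y = 0: L_y + 184.917 − ½·25.73·8.7 − 45·sin57° − 60 − 65 = 0 → L_y = 89.75 kN.
ΣF_x = 0: L_x + 45·cos57° = 0 → L_x = -24.51 kN.

L_x = -24.51 kN, L_y = 89.75 kN, R_y = 184.9 kN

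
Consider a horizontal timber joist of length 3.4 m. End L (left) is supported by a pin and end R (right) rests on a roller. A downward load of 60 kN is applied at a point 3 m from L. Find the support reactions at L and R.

ΣM about L: R_y·3.4 − 60·3 = 0 → R_y = 180/3.4 = 52.9412 ≈ 52.94 kN.
ΣF_y = 0: L_y + 52.9412 − 60 = 0 → L_y = 7.059 kN.
ΣF_x = 0: no horizontal applied forces, so L_x = 0.

L_x = 0, L_y = 7.059 kN, R_y = 52.94 kN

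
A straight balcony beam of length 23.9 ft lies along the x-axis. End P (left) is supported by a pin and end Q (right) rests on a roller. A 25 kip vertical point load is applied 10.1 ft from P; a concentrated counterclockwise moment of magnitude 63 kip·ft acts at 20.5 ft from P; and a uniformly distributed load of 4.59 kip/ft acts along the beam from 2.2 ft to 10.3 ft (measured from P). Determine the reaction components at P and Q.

P_x = 0, P_y = 44.53 kip, Q_y = 17.65 kip

Resultant of the distributed load: 4.59 × 8.1 = 37.179 kip at 6.25 ft from P.
ΣM about P: Q_y·23.9 − 25·10.1 + 63 − (4.59·8.1)·6.25 = 0 → Q_y = 421.86875/23.9 = 17.6514 ≈ 17.65 kip.
ΣF_y = 0: P_y + 17.6514 − 25 − 4.59·8.1 = 0 → P_y = 44.53 kip.
ΣF_x = 0: no horizontal applied forces, so P_x = 0.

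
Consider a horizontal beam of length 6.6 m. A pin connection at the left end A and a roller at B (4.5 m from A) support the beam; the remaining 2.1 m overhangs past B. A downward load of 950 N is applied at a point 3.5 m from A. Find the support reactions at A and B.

A_x = 0, A_y = 211.1 N, B_y = 738.9 N

ΣM about A: B_y·4.5 − 950·3.5 = 0 → B_y = 3325/4.5 = 738.889 ≈ 738.9 N.
ΣF_y = 0: A_y + 738.889 − 950 = 0 → A_y = 211.1 N.
ΣF_x = 0: no horizontal applied forces, so A_x = 0.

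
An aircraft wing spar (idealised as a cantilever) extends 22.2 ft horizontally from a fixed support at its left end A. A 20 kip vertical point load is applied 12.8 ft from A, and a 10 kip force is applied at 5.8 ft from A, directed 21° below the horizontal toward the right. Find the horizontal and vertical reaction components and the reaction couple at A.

A_x = -9.336 kip, A_y = 23.58 kip, M_A = 276.8 kip·ft

ΣF_x = 0: A_x + 10·cos21° = 0 → A_x = -9.336 kip.
ΣF_y = 0: A_y − 20 − 10·sin21° = 0 → A_y = 23.58 kip.
ΣM about A: M_A − 20·12.8 − 10·sin21°·5.8 = 0 → M_A = 276.8 kip·ft.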